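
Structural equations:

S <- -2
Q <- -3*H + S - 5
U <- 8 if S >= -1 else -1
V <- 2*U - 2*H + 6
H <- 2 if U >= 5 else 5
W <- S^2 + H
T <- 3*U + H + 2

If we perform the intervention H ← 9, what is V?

-14

The intervention breaks the incoming arrows to H: H <- 2 if U >= 5 else 5 no longer applies, and H = 9.
U = 8 if S >= -1 else -1  [with S=-2]  = -1
V = 2*U - 2*H + 6  [with U=-1, H=9]  = -14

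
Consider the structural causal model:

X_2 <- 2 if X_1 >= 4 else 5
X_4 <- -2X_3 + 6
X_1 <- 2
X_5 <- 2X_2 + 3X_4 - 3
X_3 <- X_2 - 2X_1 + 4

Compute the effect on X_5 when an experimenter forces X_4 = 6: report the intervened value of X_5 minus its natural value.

Intervening sets X_4 = 6 and removes its equation (X_4 <- -2X_3 + 6).
X_2 = 2 if X_1 >= 4 else 5  [with X_1=2]  = 5
X_5 = 2X_2 + 3X_4 - 3  [with X_2=5, X_4=6]  = 25
Without intervention: X_2 = 2 if X_1 >= 4 else 5  [with X_1=2]  = 5; X_3 = X_2 - 2X_1 + 4  [with X_2=5, X_1=2]  = 5; X_4 = -2X_3 + 6  [with X_3=5]  = -4; X_5 = 2X_2 + 3X_4 - 3  [with X_2=5, X_4=-4]  = -5.
Change = 25 − (-5) = 30.

30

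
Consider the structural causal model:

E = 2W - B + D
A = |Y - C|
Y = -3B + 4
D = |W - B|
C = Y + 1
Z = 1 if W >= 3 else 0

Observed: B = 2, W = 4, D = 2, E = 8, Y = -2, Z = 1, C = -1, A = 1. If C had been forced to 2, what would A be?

do(C=2) replaces the equation C = Y + 1 with the constant C = 2.
Y = -3B + 4  [with B=2]  = -2
A = |Y - C|  [with Y=-2, C=2]  = 4

4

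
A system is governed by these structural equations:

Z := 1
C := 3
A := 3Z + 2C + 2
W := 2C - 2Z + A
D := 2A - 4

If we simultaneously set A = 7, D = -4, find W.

The joint intervention fixes A = 7, D = -4, removing each variable's own equation.
W = 2C - 2Z + A  [with C=3, Z=1, A=7]  = 11

11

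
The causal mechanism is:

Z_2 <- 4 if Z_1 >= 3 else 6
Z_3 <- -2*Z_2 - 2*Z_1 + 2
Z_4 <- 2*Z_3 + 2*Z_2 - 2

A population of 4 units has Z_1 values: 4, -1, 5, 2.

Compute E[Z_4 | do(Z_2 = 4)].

Every unit gets Z_2=4 under the intervention. Z_4 values become -22, -2, -26, -14; E[Z_4|do(Z_2=4)] = -16.

-16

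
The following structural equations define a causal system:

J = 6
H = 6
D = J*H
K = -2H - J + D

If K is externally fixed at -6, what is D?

Under do(K=-6), the mechanism K = -2H - J + D is discarded; K is fixed at -6.
Since D is not a descendant of the intervened variable, it is unaffected.
D = J*H  [with J=6, H=6]  = 36

36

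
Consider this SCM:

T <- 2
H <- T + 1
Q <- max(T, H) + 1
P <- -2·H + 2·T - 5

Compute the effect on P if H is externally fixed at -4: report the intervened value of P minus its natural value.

14

Under do(H=-4), the mechanism H <- T + 1 is discarded; H is fixed at -4.
P = -2·H + 2·T - 5  [with H=-4, T=2]  = 7
Without intervention: H = T + 1  [with T=2]  = 3; P = -2·H + 2·T - 5  [with H=3, T=2]  = -7.
Change = 7 − (-7) = 14.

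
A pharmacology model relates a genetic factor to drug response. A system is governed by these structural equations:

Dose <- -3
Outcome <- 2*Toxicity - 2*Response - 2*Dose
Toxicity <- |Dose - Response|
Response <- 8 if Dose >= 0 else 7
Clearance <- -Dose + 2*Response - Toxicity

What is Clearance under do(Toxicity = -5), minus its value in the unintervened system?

15

The intervention breaks the incoming arrows to Toxicity: Toxicity <- |Dose - Response| no longer applies, and Toxicity = -5.
Response = 8 if Dose >= 0 else 7  [with Dose=-3]  = 7
Clearance = -Dose + 2*Response - Toxicity  [with Dose=-3, Response=7, Toxicity=-5]  = 22
Without intervention: Response = 8 if Dose >= 0 else 7  [with Dose=-3]  = 7; Toxicity = |Dose - Response|  [with Dose=-3, Response=7]  = 10; Clearance = -Dose + 2*Response - Toxicity  [with Dose=-3, Response=7, Toxicity=10]  = 7.
Change = 22 − 7 = 15.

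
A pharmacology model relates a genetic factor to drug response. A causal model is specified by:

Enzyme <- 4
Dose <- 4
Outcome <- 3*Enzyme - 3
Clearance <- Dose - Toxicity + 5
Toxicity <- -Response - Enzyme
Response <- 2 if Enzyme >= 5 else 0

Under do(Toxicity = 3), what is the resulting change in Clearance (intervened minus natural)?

-7

Intervening sets Toxicity = 3 and removes its equation (Toxicity <- -Response - Enzyme).
Clearance = Dose - Toxicity + 5  [with Dose=4, Toxicity=3]  = 6
Without intervention: Response = 2 if Enzyme >= 5 else 0  [with Enzyme=4]  = 0; Toxicity = -Response - Enzyme  [with Response=0, Enzyme=4]  = -4; Clearance = Dose - Toxicity + 5  [with Dose=4, Toxicity=-4]  = 13.
Change = 6 − 13 = -7.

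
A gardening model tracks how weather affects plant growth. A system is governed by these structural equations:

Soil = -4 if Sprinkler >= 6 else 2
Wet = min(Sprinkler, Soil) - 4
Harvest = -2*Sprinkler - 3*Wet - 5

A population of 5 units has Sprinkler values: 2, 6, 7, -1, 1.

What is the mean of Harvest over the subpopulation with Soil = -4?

E[Harvest|Soil=-4] averages over only the 2 units with Soil=-4 (Sprinkler = 6, 7): Harvest = 7, 5, mean 6.

6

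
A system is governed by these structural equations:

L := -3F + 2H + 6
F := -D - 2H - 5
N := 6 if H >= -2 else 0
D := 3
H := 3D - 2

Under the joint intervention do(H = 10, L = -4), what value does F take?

Under do(H = 10, L = -4), each intervened variable's structural equation is replaced by its fixed value.
F = -D - 2H - 5  [with D=3, H=10]  = -28

-28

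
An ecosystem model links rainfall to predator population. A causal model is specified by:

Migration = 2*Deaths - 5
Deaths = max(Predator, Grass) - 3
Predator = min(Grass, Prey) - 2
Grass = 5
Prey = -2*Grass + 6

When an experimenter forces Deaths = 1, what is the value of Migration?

-3

Intervening sets Deaths = 1 and removes its equation (Deaths = max(Predator, Grass) - 3).
Migration = 2*Deaths - 5  [with Deaths=1]  = -3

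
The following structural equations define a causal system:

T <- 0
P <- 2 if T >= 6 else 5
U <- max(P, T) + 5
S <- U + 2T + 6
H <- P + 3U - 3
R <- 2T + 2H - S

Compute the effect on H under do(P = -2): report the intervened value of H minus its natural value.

do(P=-2) replaces the equation P <- 2 if T >= 6 else 5 with the constant P = -2.
U = max(P, T) + 5  [with P=-2, T=0]  = 5
H = P + 3U - 3  [with P=-2, U=5]  = 10
Without intervention: P = 2 if T >= 6 else 5  [with T=0]  = 5; U = max(P, T) + 5  [with P=5, T=0]  = 10; H = P + 3U - 3  [with P=5, U=10]  = 32.
Change = 10 − 32 = -22.

-22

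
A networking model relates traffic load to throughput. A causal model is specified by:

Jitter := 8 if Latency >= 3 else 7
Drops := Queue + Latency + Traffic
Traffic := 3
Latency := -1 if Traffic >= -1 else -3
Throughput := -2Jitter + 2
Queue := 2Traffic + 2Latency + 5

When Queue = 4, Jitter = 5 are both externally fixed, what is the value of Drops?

6

The joint intervention fixes Queue = 4, Jitter = 5, removing each variable's own equation.
Latency = -1 if Traffic >= -1 else -3  [with Traffic=3]  = -1
Drops = Queue + Latency + Traffic  [with Queue=4, Latency=-1, Traffic=3]  = 6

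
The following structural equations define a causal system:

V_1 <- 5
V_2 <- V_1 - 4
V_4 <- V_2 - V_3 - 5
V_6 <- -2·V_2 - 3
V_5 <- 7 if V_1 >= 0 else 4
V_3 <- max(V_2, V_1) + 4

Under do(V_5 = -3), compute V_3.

do(V_5=-3) replaces the equation V_5 <- 7 if V_1 >= 0 else 4 with the constant V_5 = -3.
V_3 is not downstream of the intervention, so its value is determined by the original equations.
V_2 = V_1 - 4  [with V_1=5]  = 1
V_3 = max(V_2, V_1) + 4  [with V_2=1, V_1=5]  = 9

9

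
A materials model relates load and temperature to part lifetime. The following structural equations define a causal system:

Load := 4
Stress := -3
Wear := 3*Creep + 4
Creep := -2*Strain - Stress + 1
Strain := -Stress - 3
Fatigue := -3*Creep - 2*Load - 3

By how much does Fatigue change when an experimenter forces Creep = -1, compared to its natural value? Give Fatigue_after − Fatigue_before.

Under do(Creep=-1), the mechanism Creep := -2*Strain - Stress + 1 is discarded; Creep is fixed at -1.
Fatigue = -3*Creep - 2*Load - 3  [with Creep=-1, Load=4]  = -8
Without intervention: Strain = -Stress - 3  [with Stress=-3]  = 0; Creep = -2*Strain - Stress + 1  [with Strain=0, Stress=-3]  = 4; Fatigue = -3*Creep - 2*Load - 3  [with Creep=4, Load=4]  = -23.
Change = -8 − (-23) = 15.

15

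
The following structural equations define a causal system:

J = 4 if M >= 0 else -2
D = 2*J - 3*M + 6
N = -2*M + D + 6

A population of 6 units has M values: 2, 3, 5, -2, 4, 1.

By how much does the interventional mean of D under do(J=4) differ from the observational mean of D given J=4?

2.5

Every unit gets J=4 under the intervention. D values become 8, 5, -1, 20, 2, 11; E[D|do(J=4)] = 7.5.
E[D|J=4] averages over only the 5 units with J=4 (M = 2, 3, 5, 4, 1): D = 8, 5, -1, 2, 11, mean 5.
Difference = 7.5 − 5 = 2.5.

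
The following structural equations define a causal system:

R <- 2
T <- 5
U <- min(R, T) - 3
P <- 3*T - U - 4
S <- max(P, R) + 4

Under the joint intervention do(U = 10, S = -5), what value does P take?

1

The joint intervention fixes U = 10, S = -5, removing each variable's own equation.
P = 3*T - U - 4  [with T=5, U=10]  = 1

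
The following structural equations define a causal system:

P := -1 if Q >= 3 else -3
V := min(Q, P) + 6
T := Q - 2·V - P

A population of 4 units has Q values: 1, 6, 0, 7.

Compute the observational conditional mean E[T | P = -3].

Conditioning on P=-3 selects the 2 unit(s) with Q ∈ {1, 0}. Their T values: -2, -3. Mean = -2.5.

-2.5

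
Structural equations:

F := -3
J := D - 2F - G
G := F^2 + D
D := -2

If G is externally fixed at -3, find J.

The intervention breaks the incoming arrows to G: G := F^2 + D no longer applies, and G = -3.
J = D - 2F - G  [with D=-2, F=-3, G=-3]  = 7

7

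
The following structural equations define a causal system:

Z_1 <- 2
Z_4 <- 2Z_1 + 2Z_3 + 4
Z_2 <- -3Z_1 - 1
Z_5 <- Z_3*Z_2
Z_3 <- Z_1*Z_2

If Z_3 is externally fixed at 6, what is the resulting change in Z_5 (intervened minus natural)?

-140

do(Z_3=6) replaces the equation Z_3 <- Z_1*Z_2 with the constant Z_3 = 6.
Z_2 = -3Z_1 - 1  [with Z_1=2]  = -7
Z_5 = Z_3*Z_2  [with Z_3=6, Z_2=-7]  = -42
Without intervention: Z_2 = -3Z_1 - 1  [with Z_1=2]  = -7; Z_3 = Z_1*Z_2  [with Z_1=2, Z_2=-7]  = -14; Z_5 = Z_3*Z_2  [with Z_3=-14, Z_2=-7]  = 98.
Change = -42 − 98 = -140.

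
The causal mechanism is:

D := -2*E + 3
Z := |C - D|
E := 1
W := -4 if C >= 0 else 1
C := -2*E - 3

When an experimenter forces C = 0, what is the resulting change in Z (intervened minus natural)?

do(C=0) replaces the equation C := -2*E - 3 with the constant C = 0.
D = -2*E + 3  [with E=1]  = 1
Z = |C - D|  [with C=0, D=1]  = 1
Without intervention: D = -2*E + 3  [with E=1]  = 1; C = -2*E - 3  [with E=1]  = -5; Z = |C - D|  [with C=-5, D=1]  = 6.
Change = 1 − 6 = -5.

-5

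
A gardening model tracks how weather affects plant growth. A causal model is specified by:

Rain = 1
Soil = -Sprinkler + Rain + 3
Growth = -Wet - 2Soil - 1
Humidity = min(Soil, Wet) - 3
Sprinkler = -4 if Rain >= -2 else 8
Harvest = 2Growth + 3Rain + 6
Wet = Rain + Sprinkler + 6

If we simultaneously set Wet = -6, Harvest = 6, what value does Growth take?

-11

Setting Wet = -6, Harvest = 6 by intervention discards those variables' equations.
Sprinkler = -4 if Rain >= -2 else 8  [with Rain=1]  = -4
Soil = -Sprinkler + Rain + 3  [with Sprinkler=-4, Rain=1]  = 8
Growth = -Wet - 2Soil - 1  [with Wet=-6, Soil=8]  = -11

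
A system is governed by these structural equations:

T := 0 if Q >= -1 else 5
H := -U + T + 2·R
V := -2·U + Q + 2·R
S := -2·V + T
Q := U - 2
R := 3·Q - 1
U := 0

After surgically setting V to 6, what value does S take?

-7

Intervening sets V = 6 and removes its equation (V := -2·U + Q + 2·R).
Q = U - 2  [with U=0]  = -2
T = 0 if Q >= -1 else 5  [with Q=-2]  = 5
S = -2·V + T  [with V=6, T=5]  = -7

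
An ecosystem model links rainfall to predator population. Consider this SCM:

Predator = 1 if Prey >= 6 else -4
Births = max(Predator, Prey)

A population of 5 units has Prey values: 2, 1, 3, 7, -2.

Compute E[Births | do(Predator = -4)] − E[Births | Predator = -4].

The intervention sets Predator=-4 in all 5 units regardless of Prey. Recomputing Births per unit gives 2, 1, 3, 7, -2; average 2.2.
E[Births|Predator=-4] averages over only the 4 units with Predator=-4 (Prey = 2, 1, 3, -2): Births = 2, 1, 3, -2, mean 1.
Difference = 2.2 − 1 = 1.2.

1.2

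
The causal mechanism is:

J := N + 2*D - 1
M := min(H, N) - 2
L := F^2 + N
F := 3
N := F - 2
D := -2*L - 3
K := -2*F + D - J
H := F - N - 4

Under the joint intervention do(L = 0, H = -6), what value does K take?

The joint intervention fixes L = 0, H = -6, removing each variable's own equation.
N = F - 2  [with F=3]  = 1
D = -2*L - 3  [with L=0]  = -3
J = N + 2*D - 1  [with N=1, D=-3]  = -6
K = -2*F + D - J  [with F=3, D=-3, J=-6]  = -3

-3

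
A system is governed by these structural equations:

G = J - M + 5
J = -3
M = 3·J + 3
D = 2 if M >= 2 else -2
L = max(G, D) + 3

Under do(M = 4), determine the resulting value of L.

5

do(M=4) replaces the equation M = 3·J + 3 with the constant M = 4.
G = J - M + 5  [with J=-3, M=4]  = -2
D = 2 if M >= 2 else -2  [with M=4]  = 2
L = max(G, D) + 3  [with G=-2, D=2]  = 5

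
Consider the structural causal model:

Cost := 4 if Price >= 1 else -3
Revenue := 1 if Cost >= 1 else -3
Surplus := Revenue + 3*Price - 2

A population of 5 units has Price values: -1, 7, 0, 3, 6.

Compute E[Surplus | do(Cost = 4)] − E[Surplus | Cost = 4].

Every unit gets Cost=4 under the intervention. Surplus values become -4, 20, -1, 8, 17; E[Surplus|do(Cost=4)] = 8.
E[Surplus|Cost=4] averages over only the 3 units with Cost=4 (Price = 7, 3, 6): Surplus = 20, 8, 17, mean 15.
Difference = 8 − 15 = -7.

-7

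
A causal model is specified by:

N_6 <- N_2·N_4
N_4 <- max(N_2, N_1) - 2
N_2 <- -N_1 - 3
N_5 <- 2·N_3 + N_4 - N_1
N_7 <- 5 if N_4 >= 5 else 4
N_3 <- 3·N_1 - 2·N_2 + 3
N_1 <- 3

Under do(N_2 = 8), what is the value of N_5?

-5

do(N_2=8) replaces the equation N_2 <- -N_1 - 3 with the constant N_2 = 8.
N_3 = 3·N_1 - 2·N_2 + 3  [with N_1=3, N_2=8]  = -4
N_4 = max(N_2, N_1) - 2  [with N_2=8, N_1=3]  = 6
N_5 = 2·N_3 + N_4 - N_1  [with N_3=-4, N_4=6, N_1=3]  = -5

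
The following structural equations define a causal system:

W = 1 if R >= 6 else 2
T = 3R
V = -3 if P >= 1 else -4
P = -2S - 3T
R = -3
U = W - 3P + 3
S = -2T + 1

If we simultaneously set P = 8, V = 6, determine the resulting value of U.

Under do(P = 8, V = 6), each intervened variable's structural equation is replaced by its fixed value.
W = 1 if R >= 6 else 2  [with R=-3]  = 2
U = W - 3P + 3  [with W=2, P=8]  = -19

-19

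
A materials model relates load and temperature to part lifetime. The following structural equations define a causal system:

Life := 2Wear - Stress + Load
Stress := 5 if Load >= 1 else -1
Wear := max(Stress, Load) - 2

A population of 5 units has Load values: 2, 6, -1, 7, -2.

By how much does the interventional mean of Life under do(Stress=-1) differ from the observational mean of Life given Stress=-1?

11.1

Every unit gets Stress=-1 under the intervention. Life values become 3, 15, -6, 18, -7; E[Life|do(Stress=-1)] = 4.6.
Conditioning on Stress=-1 selects the 2 unit(s) with Load ∈ {-1, -2}. Their Life values: -6, -7. Mean = -6.5.
Difference = 4.6 − (-6.5) = 11.1.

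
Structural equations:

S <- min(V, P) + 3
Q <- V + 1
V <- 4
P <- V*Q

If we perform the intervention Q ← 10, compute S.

7

Under do(Q=10), the mechanism Q <- V + 1 is discarded; Q is fixed at 10.
P = V*Q  [with V=4, Q=10]  = 40
S = min(V, P) + 3  [with V=4, P=40]  = 7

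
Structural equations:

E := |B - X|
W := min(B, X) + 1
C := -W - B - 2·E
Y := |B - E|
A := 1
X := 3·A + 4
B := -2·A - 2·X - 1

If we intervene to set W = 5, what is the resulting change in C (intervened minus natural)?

-21

The intervention breaks the incoming arrows to W: W := min(B, X) + 1 no longer applies, and W = 5.
X = 3·A + 4  [with A=1]  = 7
B = -2·A - 2·X - 1  [with A=1, X=7]  = -17
E = |B - X|  [with B=-17, X=7]  = 24
C = -W - B - 2·E  [with W=5, B=-17, E=24]  = -36
Without intervention: X = 3·A + 4  [with A=1]  = 7; B = -2·A - 2·X - 1  [with A=1, X=7]  = -17; E = |B - X|  [with B=-17, X=7]  = 24; W = min(B, X) + 1  [with B=-17, X=7]  = -16; C = -W - B - 2·E  [with W=-16, B=-17, E=24]  = -15.
Change = -36 − (-15) = -21.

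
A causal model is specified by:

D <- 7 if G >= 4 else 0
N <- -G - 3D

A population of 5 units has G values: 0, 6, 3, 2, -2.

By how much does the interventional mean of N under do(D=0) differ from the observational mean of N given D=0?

The intervention sets D=0 in all 5 units regardless of G. Recomputing N per unit gives 0, -6, -3, -2, 2; average -1.8.
Conditioning on D=0 selects the 4 unit(s) with G ∈ {0, 3, 2, -2}. Their N values: 0, -3, -2, 2. Mean = -0.75.
Difference = -1.8 − (-0.75) = -1.05.

-1.05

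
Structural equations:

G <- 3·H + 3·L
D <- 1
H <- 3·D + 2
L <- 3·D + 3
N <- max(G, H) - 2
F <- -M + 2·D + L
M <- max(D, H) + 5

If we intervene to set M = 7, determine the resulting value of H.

5

Under do(M=7), the mechanism M <- max(D, H) + 5 is discarded; M is fixed at 7.
Since H is not a descendant of the intervened variable, it is unaffected.
H = 3·D + 2  [with D=1]  = 5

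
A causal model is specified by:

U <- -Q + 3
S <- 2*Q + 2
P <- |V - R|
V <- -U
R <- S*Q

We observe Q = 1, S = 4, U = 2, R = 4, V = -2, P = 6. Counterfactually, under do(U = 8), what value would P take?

12

The intervention breaks the incoming arrows to U: U <- -Q + 3 no longer applies, and U = 8.
S = 2*Q + 2  [with Q=1]  = 4
R = S*Q  [with S=4, Q=1]  = 4
V = -U  [with U=8]  = -8
P = |V - R|  [with V=-8, R=4]  = 12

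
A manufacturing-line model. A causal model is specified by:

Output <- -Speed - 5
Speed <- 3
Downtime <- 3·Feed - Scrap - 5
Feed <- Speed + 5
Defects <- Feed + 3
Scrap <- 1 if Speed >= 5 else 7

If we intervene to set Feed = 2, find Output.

do(Feed=2) replaces the equation Feed <- Speed + 5 with the constant Feed = 2.
Since Output is not a descendant of the intervened variable, it is unaffected.
Output = -Speed - 5  [with Speed=3]  = -8

-8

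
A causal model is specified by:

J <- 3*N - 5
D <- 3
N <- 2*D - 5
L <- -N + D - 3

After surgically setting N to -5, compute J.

-20

Under do(N=-5), the mechanism N <- 2*D - 5 is discarded; N is fixed at -5.
J = 3*N - 5  [with N=-5]  = -20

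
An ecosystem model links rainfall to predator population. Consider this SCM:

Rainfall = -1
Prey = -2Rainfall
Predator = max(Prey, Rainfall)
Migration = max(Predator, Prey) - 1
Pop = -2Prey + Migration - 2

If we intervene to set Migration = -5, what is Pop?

-11

Intervening sets Migration = -5 and removes its equation (Migration = max(Predator, Prey) - 1).
Prey = -2Rainfall  [with Rainfall=-1]  = 2
Pop = -2Prey + Migration - 2  [with Prey=2, Migration=-5]  = -11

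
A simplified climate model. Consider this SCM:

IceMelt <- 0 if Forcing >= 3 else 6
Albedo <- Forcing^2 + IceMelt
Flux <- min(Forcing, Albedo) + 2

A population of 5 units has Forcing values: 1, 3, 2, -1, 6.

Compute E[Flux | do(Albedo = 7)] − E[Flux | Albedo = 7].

Every unit gets Albedo=7 under the intervention. Flux values become 3, 5, 4, 1, 8; E[Flux|do(Albedo=7)] = 4.2.
E[Flux|Albedo=7] averages over only the 2 units with Albedo=7 (Forcing = 1, -1): Flux = 3, 1, mean 2.
Difference = 4.2 − 2 = 2.2.

2.2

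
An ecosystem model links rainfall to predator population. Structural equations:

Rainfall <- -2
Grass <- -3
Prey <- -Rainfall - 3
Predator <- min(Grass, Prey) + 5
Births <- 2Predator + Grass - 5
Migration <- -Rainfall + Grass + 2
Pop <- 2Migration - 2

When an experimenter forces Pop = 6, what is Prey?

-1

Intervening sets Pop = 6 and removes its equation (Pop <- 2Migration - 2).
Prey is not downstream of the intervention, so its value is determined by the original equations.
Prey = -Rainfall - 3  [with Rainfall=-2]  = -1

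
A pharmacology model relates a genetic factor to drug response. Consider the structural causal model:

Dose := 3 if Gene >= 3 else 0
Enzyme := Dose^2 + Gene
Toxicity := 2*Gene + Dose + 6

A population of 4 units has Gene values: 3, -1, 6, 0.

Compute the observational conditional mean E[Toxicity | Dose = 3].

18

Conditioning on Dose=3 selects the 2 unit(s) with Gene ∈ {3, 6}. Their Toxicity values: 15, 21. Mean = 18.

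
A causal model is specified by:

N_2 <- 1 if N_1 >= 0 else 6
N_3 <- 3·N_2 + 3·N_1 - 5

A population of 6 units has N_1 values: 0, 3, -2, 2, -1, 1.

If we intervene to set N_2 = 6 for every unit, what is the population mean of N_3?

14.5

Every unit gets N_2=6 under the intervention. N_3 values become 13, 22, 7, 19, 10, 16; E[N_3|do(N_2=6)] = 14.5.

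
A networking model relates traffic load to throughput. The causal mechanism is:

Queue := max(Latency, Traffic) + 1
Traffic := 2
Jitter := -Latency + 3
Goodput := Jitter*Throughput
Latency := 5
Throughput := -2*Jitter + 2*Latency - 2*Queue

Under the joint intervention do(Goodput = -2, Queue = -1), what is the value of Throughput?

16

Under do(Goodput = -2, Queue = -1), each intervened variable's structural equation is replaced by its fixed value.
Jitter = -Latency + 3  [with Latency=5]  = -2
Throughput = -2*Jitter + 2*Latency - 2*Queue  [with Jitter=-2, Latency=5, Queue=-1]  = 16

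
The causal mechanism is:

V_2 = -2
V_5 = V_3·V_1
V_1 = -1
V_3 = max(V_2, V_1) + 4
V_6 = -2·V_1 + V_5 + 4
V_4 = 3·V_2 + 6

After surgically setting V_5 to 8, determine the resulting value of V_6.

The intervention breaks the incoming arrows to V_5: V_5 = V_3·V_1 no longer applies, and V_5 = 8.
V_6 = -2·V_1 + V_5 + 4  [with V_1=-1, V_5=8]  = 14

14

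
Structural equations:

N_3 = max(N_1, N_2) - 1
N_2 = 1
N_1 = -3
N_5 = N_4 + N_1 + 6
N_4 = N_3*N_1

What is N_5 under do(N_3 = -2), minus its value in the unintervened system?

6

do(N_3=-2) replaces the equation N_3 = max(N_1, N_2) - 1 with the constant N_3 = -2.
N_4 = N_3*N_1  [with N_3=-2, N_1=-3]  = 6
N_5 = N_4 + N_1 + 6  [with N_4=6, N_1=-3]  = 9
Without intervention: N_3 = max(N_1, N_2) - 1  [with N_1=-3, N_2=1]  = 0; N_4 = N_3*N_1  [with N_3=0, N_1=-3]  = 0; N_5 = N_4 + N_1 + 6  [with N_4=0, N_1=-3]  = 3.
Change = 9 − 3 = 6.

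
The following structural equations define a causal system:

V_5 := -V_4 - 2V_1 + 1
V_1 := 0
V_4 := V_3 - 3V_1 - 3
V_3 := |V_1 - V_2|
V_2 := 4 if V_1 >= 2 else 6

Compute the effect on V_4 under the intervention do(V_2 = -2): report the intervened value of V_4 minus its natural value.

Under do(V_2=-2), the mechanism V_2 := 4 if V_1 >= 2 else 6 is discarded; V_2 is fixed at -2.
V_3 = |V_1 - V_2|  [with V_1=0, V_2=-2]  = 2
V_4 = V_3 - 3V_1 - 3  [with V_3=2, V_1=0]  = -1
Without intervention: V_2 = 4 if V_1 >= 2 else 6  [with V_1=0]  = 6; V_3 = |V_1 - V_2|  [with V_1=0, V_2=6]  = 6; V_4 = V_3 - 3V_1 - 3  [with V_3=6, V_1=0]  = 3.
Change = -1 − 3 = -4.

-4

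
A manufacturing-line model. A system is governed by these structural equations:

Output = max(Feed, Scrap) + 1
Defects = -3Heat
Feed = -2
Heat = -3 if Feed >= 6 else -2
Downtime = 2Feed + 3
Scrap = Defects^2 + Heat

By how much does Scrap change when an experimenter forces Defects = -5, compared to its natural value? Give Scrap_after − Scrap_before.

-11

The intervention breaks the incoming arrows to Defects: Defects = -3Heat no longer applies, and Defects = -5.
Heat = -3 if Feed >= 6 else -2  [with Feed=-2]  = -2
Scrap = Defects^2 + Heat  [with Defects=-5, Heat=-2]  = 23
Without intervention: Heat = -3 if Feed >= 6 else -2  [with Feed=-2]  = -2; Defects = -3Heat  [with Heat=-2]  = 6; Scrap = Defects^2 + Heat  [with Defects=6, Heat=-2]  = 34.
Change = 23 − 34 = -11.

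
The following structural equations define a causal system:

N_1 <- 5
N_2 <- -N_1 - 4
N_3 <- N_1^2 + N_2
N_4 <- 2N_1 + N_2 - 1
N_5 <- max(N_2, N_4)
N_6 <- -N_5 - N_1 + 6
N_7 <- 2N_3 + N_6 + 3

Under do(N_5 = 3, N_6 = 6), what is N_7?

41

Under do(N_5 = 3, N_6 = 6), each intervened variable's structural equation is replaced by its fixed value.
N_2 = -N_1 - 4  [with N_1=5]  = -9
N_3 = N_1^2 + N_2  [with N_1=5, N_2=-9]  = 16
N_7 = 2N_3 + N_6 + 3  [with N_3=16, N_6=6]  = 41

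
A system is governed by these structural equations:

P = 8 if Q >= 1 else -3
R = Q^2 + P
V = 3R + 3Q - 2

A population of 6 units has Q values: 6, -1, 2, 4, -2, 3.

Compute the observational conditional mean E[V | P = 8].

82

Observing P=8 restricts to units where P's equation naturally yields 8: Q ∈ {6, 2, 4, 3}. In that subpopulation V = 148, 40, 82, 58, mean 82.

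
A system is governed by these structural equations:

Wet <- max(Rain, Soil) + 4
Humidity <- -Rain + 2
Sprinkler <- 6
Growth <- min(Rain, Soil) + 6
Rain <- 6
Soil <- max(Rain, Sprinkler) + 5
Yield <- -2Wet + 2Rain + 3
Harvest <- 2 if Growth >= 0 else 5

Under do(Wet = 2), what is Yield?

The intervention breaks the incoming arrows to Wet: Wet <- max(Rain, Soil) + 4 no longer applies, and Wet = 2.
Yield = -2Wet + 2Rain + 3  [with Wet=2, Rain=6]  = 11

11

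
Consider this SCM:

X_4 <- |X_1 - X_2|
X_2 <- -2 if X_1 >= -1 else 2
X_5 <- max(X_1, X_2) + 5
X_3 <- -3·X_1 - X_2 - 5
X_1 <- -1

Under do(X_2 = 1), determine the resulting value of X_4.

Under do(X_2=1), the mechanism X_2 <- -2 if X_1 >= -1 else 2 is discarded; X_2 is fixed at 1.
X_4 = |X_1 - X_2|  [with X_1=-1, X_2=1]  = 2

2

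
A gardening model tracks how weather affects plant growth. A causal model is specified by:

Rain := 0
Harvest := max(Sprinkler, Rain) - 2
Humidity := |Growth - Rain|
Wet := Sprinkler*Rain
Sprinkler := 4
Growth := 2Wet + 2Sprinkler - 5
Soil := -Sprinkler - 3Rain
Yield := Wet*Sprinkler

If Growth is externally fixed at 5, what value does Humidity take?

The intervention breaks the incoming arrows to Growth: Growth := 2Wet + 2Sprinkler - 5 no longer applies, and Growth = 5.
Humidity = |Growth - Rain|  [with Growth=5, Rain=0]  = 5

5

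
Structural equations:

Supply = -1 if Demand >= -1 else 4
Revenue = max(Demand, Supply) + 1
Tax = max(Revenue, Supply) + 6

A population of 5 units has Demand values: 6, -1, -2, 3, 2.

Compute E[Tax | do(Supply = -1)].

8.8

Under do(Supply=-1), Supply's equation is replaced by Supply=-1 for every unit. Per-unit Tax: 13, 6, 6, 10, 9. Mean = 8.8.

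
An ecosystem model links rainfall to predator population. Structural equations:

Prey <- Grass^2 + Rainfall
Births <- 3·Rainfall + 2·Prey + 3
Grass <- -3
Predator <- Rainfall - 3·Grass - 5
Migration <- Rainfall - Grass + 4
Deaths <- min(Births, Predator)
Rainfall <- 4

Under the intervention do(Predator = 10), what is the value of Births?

Intervening sets Predator = 10 and removes its equation (Predator <- Rainfall - 3·Grass - 5).
No directed path runs from Predator to Births, so Births keeps its natural value.
Prey = Grass^2 + Rainfall  [with Grass=-3, Rainfall=4]  = 13
Births = 3·Rainfall + 2·Prey + 3  [with Rainfall=4, Prey=13]  = 41

41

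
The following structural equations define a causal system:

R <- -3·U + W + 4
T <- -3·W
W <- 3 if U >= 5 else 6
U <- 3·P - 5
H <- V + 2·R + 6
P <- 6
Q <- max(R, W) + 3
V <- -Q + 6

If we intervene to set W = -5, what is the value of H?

-66

The intervention breaks the incoming arrows to W: W <- 3 if U >= 5 else 6 no longer applies, and W = -5.
U = 3·P - 5  [with P=6]  = 13
R = -3·U + W + 4  [with U=13, W=-5]  = -40
Q = max(R, W) + 3  [with R=-40, W=-5]  = -2
V = -Q + 6  [with Q=-2]  = 8
H = V + 2·R + 6  [with V=8, R=-40]  = -66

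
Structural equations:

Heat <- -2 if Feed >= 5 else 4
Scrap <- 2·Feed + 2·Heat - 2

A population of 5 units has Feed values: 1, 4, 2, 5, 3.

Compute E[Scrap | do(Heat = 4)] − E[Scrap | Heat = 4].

The intervention sets Heat=4 in all 5 units regardless of Feed. Recomputing Scrap per unit gives 8, 14, 10, 16, 12; average 12.
Conditioning on Heat=4 selects the 4 unit(s) with Feed ∈ {1, 4, 2, 3}. Their Scrap values: 8, 14, 10, 12. Mean = 11.
Difference = 12 − 11 = 1.

1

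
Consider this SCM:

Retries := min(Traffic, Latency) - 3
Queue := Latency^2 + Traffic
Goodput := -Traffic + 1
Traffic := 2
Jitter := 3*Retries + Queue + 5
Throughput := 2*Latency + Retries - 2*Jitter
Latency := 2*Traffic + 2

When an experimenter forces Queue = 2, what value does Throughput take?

3

The intervention breaks the incoming arrows to Queue: Queue := Latency^2 + Traffic no longer applies, and Queue = 2.
Latency = 2*Traffic + 2  [with Traffic=2]  = 6
Retries = min(Traffic, Latency) - 3  [with Traffic=2, Latency=6]  = -1
Jitter = 3*Retries + Queue + 5  [with Retries=-1, Queue=2]  = 4
Throughput = 2*Latency + Retries - 2*Jitter  [with Latency=6, Retries=-1, Jitter=4]  = 3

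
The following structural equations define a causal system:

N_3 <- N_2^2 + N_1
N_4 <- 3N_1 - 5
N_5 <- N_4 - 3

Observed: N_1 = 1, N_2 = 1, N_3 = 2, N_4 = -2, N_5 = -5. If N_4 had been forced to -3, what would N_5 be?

Intervening sets N_4 = -3 and removes its equation (N_4 <- 3N_1 - 5).
N_5 = N_4 - 3  [with N_4=-3]  = -6

-6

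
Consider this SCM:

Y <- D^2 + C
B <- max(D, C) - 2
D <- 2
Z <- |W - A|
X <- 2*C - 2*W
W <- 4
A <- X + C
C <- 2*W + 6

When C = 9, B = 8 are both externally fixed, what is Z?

Under do(C = 9, B = 8), each intervened variable's structural equation is replaced by its fixed value.
X = 2*C - 2*W  [with C=9, W=4]  = 10
A = X + C  [with X=10, C=9]  = 19
Z = |W - A|  [with W=4, A=19]  = 15

15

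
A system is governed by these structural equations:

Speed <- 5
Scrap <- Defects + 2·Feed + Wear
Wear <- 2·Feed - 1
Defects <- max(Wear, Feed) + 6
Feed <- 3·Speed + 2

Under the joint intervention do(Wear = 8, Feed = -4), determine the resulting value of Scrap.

Setting Wear = 8, Feed = -4 by intervention discards those variables' equations.
Defects = max(Wear, Feed) + 6  [with Wear=8, Feed=-4]  = 14
Scrap = Defects + 2·Feed + Wear  [with Defects=14, Feed=-4, Wear=8]  = 14

14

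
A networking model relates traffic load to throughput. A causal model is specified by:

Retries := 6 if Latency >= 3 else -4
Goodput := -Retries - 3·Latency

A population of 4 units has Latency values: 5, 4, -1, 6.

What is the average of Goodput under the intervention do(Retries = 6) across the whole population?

The intervention sets Retries=6 in all 4 units regardless of Latency. Recomputing Goodput per unit gives -21, -18, -3, -24; average -16.5.

-16.5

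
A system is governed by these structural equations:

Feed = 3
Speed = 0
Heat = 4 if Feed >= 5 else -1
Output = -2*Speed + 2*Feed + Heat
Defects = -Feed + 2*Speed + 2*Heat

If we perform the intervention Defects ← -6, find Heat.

-1

Under do(Defects=-6), the mechanism Defects = -Feed + 2*Speed + 2*Heat is discarded; Defects is fixed at -6.
Since Heat is not a descendant of the intervened variable, it is unaffected.
Heat = 4 if Feed >= 5 else -1  [with Feed=3]  = -1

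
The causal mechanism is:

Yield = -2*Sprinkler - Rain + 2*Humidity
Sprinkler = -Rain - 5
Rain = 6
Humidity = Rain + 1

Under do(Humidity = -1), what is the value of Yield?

The intervention breaks the incoming arrows to Humidity: Humidity = Rain + 1 no longer applies, and Humidity = -1.
Sprinkler = -Rain - 5  [with Rain=6]  = -11
Yield = -2*Sprinkler - Rain + 2*Humidity  [with Sprinkler=-11, Rain=6, Humidity=-1]  = 14

14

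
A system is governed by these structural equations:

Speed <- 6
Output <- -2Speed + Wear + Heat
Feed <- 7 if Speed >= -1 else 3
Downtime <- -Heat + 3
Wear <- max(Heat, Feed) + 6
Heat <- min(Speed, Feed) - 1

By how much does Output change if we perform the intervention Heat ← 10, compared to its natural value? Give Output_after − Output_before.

do(Heat=10) replaces the equation Heat <- min(Speed, Feed) - 1 with the constant Heat = 10.
Feed = 7 if Speed >= -1 else 3  [with Speed=6]  = 7
Wear = max(Heat, Feed) + 6  [with Heat=10, Feed=7]  = 16
Output = -2Speed + Wear + Heat  [with Speed=6, Wear=16, Heat=10]  = 14
Without intervention: Feed = 7 if Speed >= -1 else 3  [with Speed=6]  = 7; Heat = min(Speed, Feed) - 1  [with Speed=6, Feed=7]  = 5; Wear = max(Heat, Feed) + 6  [with Heat=5, Feed=7]  = 13; Output = -2Speed + Wear + Heat  [with Speed=6, Wear=13, Heat=5]  = 6.
Change = 14 − 6 = 8.

8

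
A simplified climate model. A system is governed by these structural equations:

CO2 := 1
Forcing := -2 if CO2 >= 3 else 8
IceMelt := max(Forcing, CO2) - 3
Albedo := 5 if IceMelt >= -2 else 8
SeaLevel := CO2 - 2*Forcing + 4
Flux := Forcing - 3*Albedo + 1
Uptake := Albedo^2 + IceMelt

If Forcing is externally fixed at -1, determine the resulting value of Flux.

-15

Under do(Forcing=-1), the mechanism Forcing := -2 if CO2 >= 3 else 8 is discarded; Forcing is fixed at -1.
IceMelt = max(Forcing, CO2) - 3  [with Forcing=-1, CO2=1]  = -2
Albedo = 5 if IceMelt >= -2 else 8  [with IceMelt=-2]  = 5
Flux = Forcing - 3*Albedo + 1  [with Forcing=-1, Albedo=5]  = -15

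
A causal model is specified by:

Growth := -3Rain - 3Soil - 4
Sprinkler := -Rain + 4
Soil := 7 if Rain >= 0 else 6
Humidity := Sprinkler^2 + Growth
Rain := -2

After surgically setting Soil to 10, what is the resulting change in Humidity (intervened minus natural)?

do(Soil=10) replaces the equation Soil := 7 if Rain >= 0 else 6 with the constant Soil = 10.
Sprinkler = -Rain + 4  [with Rain=-2]  = 6
Growth = -3Rain - 3Soil - 4  [with Rain=-2, Soil=10]  = -28
Humidity = Sprinkler^2 + Growth  [with Sprinkler=6, Growth=-28]  = 8
Without intervention: Sprinkler = -Rain + 4  [with Rain=-2]  = 6; Soil = 7 if Rain >= 0 else 6  [with Rain=-2]  = 6; Growth = -3Rain - 3Soil - 4  [with Rain=-2, Soil=6]  = -16; Humidity = Sprinkler^2 + Growth  [with Sprinkler=6, Growth=-16]  = 20.
Change = 8 − 20 = -12.

-12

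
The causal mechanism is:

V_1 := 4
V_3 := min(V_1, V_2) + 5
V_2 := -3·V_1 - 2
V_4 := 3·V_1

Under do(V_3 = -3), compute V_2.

-14

Under do(V_3=-3), the mechanism V_3 := min(V_1, V_2) + 5 is discarded; V_3 is fixed at -3.
Since V_2 is not a descendant of the intervened variable, it is unaffected.
V_2 = -3·V_1 - 2  [with V_1=4]  = -14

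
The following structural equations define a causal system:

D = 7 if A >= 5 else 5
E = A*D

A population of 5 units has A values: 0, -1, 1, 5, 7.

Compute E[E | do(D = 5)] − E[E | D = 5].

Every unit gets D=5 under the intervention. E values become 0, -5, 5, 25, 35; E[E|do(D=5)] = 12.
E[E|D=5] averages over only the 3 units with D=5 (A = 0, -1, 1): E = 0, -5, 5, mean 0.
Difference = 12 − 0 = 12.

12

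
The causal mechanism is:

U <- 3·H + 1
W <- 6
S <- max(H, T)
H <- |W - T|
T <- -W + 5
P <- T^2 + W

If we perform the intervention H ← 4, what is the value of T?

Under do(H=4), the mechanism H <- |W - T| is discarded; H is fixed at 4.
Since T is not a descendant of the intervened variable, it is unaffected.
T = -W + 5  [with W=6]  = -1

-1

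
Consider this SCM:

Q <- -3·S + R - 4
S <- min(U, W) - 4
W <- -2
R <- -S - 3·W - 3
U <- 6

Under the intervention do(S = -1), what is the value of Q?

do(S=-1) replaces the equation S <- min(U, W) - 4 with the constant S = -1.
R = -S - 3·W - 3  [with S=-1, W=-2]  = 4
Q = -3·S + R - 4  [with S=-1, R=4]  = 3

3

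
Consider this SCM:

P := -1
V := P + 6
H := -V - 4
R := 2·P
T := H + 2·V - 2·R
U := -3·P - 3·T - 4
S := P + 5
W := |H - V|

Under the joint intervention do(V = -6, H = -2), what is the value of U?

Under do(V = -6, H = -2), each intervened variable's structural equation is replaced by its fixed value.
R = 2·P  [with P=-1]  = -2
T = H + 2·V - 2·R  [with H=-2, V=-6, R=-2]  = -10
U = -3·P - 3·T - 4  [with P=-1, T=-10]  = 29

29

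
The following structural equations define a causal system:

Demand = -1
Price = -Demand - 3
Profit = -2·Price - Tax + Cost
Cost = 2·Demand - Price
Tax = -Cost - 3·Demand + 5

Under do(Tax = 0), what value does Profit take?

4

Intervening sets Tax = 0 and removes its equation (Tax = -Cost - 3·Demand + 5).
Price = -Demand - 3  [with Demand=-1]  = -2
Cost = 2·Demand - Price  [with Demand=-1, Price=-2]  = 0
Profit = -2·Price - Tax + Cost  [with Price=-2, Tax=0, Cost=0]  = 4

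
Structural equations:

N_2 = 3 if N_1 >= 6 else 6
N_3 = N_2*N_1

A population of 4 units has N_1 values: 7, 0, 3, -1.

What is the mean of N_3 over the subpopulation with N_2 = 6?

4

Observing N_2=6 restricts to units where N_2's equation naturally yields 6: N_1 ∈ {0, 3, -1}. In that subpopulation N_3 = 0, 18, -6, mean 4.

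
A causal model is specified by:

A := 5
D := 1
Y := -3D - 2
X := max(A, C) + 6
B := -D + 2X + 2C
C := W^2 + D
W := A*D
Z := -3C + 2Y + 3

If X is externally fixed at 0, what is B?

51

The intervention breaks the incoming arrows to X: X := max(A, C) + 6 no longer applies, and X = 0.
W = A*D  [with A=5, D=1]  = 5
C = W^2 + D  [with W=5, D=1]  = 26
B = -D + 2X + 2C  [with D=1, X=0, C=26]  = 51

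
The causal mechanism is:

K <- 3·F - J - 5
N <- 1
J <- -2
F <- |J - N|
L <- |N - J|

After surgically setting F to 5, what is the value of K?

12

The intervention breaks the incoming arrows to F: F <- |J - N| no longer applies, and F = 5.
K = 3·F - J - 5  [with F=5, J=-2]  = 12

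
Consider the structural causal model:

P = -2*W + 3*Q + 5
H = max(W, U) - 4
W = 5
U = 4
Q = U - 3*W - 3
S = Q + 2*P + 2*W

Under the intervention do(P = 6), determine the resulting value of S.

8

Under do(P=6), the mechanism P = -2*W + 3*Q + 5 is discarded; P is fixed at 6.
Q = U - 3*W - 3  [with U=4, W=5]  = -14
S = Q + 2*P + 2*W  [with Q=-14, P=6, W=5]  = 8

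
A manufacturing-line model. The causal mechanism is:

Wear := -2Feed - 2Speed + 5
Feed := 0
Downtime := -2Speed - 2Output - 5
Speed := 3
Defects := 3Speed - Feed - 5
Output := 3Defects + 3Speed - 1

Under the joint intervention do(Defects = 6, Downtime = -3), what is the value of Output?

26

Setting Defects = 6, Downtime = -3 by intervention discards those variables' equations.
Output = 3Defects + 3Speed - 1  [with Defects=6, Speed=3]  = 26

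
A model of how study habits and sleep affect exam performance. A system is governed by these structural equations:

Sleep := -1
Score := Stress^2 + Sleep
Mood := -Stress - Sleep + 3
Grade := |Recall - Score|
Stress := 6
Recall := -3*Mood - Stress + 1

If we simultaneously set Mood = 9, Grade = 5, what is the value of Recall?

-32

Setting Mood = 9, Grade = 5 by intervention discards those variables' equations.
Recall = -3*Mood - Stress + 1  [with Mood=9, Stress=6]  = -32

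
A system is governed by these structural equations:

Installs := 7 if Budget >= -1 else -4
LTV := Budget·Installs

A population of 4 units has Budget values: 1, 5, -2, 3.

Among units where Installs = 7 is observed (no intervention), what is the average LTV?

21

E[LTV|Installs=7] averages over only the 3 units with Installs=7 (Budget = 1, 5, 3): LTV = 7, 35, 21, mean 21.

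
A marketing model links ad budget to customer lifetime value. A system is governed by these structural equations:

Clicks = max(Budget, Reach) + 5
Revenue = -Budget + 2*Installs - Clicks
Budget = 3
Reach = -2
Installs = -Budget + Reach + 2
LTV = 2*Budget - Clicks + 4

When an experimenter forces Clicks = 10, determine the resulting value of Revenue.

-19

do(Clicks=10) replaces the equation Clicks = max(Budget, Reach) + 5 with the constant Clicks = 10.
Installs = -Budget + Reach + 2  [with Budget=3, Reach=-2]  = -3
Revenue = -Budget + 2*Installs - Clicks  [with Budget=3, Installs=-3, Clicks=10]  = -19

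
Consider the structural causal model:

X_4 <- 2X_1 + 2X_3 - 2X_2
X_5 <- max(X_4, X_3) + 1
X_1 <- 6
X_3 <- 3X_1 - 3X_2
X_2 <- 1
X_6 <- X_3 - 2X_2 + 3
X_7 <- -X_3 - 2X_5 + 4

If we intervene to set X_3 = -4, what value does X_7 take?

The intervention breaks the incoming arrows to X_3: X_3 <- 3X_1 - 3X_2 no longer applies, and X_3 = -4.
X_4 = 2X_1 + 2X_3 - 2X_2  [with X_1=6, X_3=-4, X_2=1]  = 2
X_5 = max(X_4, X_3) + 1  [with X_4=2, X_3=-4]  = 3
X_7 = -X_3 - 2X_5 + 4  [with X_3=-4, X_5=3]  = 2

2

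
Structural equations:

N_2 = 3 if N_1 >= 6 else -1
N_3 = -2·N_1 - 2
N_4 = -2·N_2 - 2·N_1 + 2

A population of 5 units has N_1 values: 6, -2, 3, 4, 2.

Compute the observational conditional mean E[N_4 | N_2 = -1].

E[N_4|N_2=-1] averages over only the 4 units with N_2=-1 (N_1 = -2, 3, 4, 2): N_4 = 8, -2, -4, 0, mean 0.5.

0.5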